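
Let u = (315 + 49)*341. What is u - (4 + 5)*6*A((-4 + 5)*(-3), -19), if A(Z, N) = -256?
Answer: 137948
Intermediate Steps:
u = 124124 (u = 364*341 = 124124)
u - (4 + 5)*6*A((-4 + 5)*(-3), -19) = 124124 - (4 + 5)*6*(-256) = 124124 - 9*6*(-256) = 124124 - 54*(-256) = 124124 - 1*(-13824) = 124124 + 13824 = 137948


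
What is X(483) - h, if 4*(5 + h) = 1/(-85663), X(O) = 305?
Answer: 106222121/342652 ≈ 310.00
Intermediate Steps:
h = -1713261/342652 (h = -5 + (¼)/(-85663) = -5 + (¼)*(-1/85663) = -5 - 1/342652 = -1713261/342652 ≈ -5.0000)
X(483) - h = 305 - 1*(-1713261/342652) = 305 + 1713261/342652 = 106222121/342652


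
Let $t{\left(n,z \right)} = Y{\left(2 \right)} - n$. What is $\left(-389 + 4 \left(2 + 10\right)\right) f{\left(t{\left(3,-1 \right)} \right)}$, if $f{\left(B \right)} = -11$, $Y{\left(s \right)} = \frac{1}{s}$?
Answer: $3751$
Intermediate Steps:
$t{\left(n,z \right)} = \frac{1}{2} - n$
$\left(-389 + 4 \left(2 + 10\right)\right) f{\left(t{\left(3,-1 \right)} \right)} = \left(-389 + 4 \left(2 + 10\right)\right) \left(-11\right) = \left(-389 + 4 \cdot 12\right) \left(-11\right) = \left(-389 + 48\right) \left(-11\right) = \left(-341\right) \left(-11\right) = 3751$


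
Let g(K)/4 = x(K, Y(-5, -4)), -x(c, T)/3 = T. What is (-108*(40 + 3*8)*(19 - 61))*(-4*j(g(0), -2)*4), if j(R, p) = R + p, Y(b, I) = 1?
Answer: 65028096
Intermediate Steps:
x(c, T) = -3*T
g(K) = -12 (g(K) = 4*(-3*1) = 4*(-3) = -12)
(-108*(40 + 3*8)*(19 - 61))*(-4*j(g(0), -2)*4) = (-108*(40 + 3*8)*(19 - 61))*(-4*(-12 - 2)*4) = (-108*(40 + 24)*(-42))*(-4*(-14)*4) = (-6912*(-42))*(56*4) = -108*(-2688)*224 = 290304*224 = 65028096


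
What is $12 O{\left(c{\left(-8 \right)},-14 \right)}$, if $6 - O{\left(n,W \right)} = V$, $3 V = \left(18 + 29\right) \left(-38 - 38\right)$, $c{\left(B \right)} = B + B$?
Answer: $14360$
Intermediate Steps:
$c{\left(B \right)} = 2 B$
$V = - \frac{3572}{3}$ ($V = \frac{\left(18 + 29\right) \left(-38 - 38\right)}{3} = \frac{47 \left(-76\right)}{3} = \frac{1}{3} \left(-3572\right) = - \frac{3572}{3} \approx -1190.7$)
$O{\left(n,W \right)} = \frac{3590}{3}$ ($O{\left(n,W \right)} = 6 - - \frac{3572}{3} = 6 + \frac{3572}{3} = \frac{3590}{3}$)
$12 O{\left(c{\left(-8 \right)},-14 \right)} = 12 \cdot \frac{3590}{3} = 14360$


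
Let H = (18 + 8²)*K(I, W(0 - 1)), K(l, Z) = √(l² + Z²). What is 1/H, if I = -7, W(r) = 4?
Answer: √65/5330 ≈ 0.0015126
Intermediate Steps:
K(l, Z) = √(Z² + l²)
H = 82*√65 (H = (18 + 8²)*√(4² + (-7)²) = (18 + 64)*√(16 + 49) = 82*√65 ≈ 661.11)
1/H = 1/(82*√65) = √65/5330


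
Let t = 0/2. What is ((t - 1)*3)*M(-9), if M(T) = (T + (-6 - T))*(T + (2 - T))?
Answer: 36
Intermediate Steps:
t = 0 (t = 0*(1/2) = 0)
M(T) = -12 (M(T) = -6*2 = -12)
((t - 1)*3)*M(-9) = ((0 - 1)*3)*(-12) = -1*3*(-12) = -3*(-12) = 36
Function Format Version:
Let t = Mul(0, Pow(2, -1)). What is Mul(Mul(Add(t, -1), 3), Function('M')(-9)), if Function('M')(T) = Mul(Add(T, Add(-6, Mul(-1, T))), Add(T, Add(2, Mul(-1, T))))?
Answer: 36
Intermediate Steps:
t = 0 (t = Mul(0, Rational(1, 2)) = 0)
Function('M')(T) = -12 (Function('M')(T) = Mul(-6, 2) = -12)
Mul(Mul(Add(t, -1), 3), Function('M')(-9)) = Mul(Mul(Add(0, -1), 3), -12) = Mul(Mul(-1, 3), -12) = Mul(-3, -12) = 36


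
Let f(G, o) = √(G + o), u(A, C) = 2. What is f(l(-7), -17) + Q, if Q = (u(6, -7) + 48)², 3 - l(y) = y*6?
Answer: 2500 + 2*√7 ≈ 2505.3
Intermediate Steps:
l(y) = 3 - 6*y (l(y) = 3 - y*6 = 3 - 6*y)
Q = 2500 (Q = (2 + 48)² = 50² = 2500)
f(l(-7), -17) + Q = √((3 - 6*(-7)) - 17) + 2500 = √((3 + 42) - 17) + 2500 = √(45 - 17) + 2500 = √28 + 2500 = 2*√7 + 2500 = 2500 + 2*√7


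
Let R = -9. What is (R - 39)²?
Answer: 2304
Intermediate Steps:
(R - 39)² = (-9 - 39)² = (-48)² = 2304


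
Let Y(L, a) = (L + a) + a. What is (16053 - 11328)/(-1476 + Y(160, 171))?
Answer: -4725/974 ≈ -4.8511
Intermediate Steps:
Y(L, a) = L + 2*a
(16053 - 11328)/(-1476 + Y(160, 171)) = (16053 - 11328)/(-1476 + (160 + 2*171)) = 4725/(-1476 + (160 + 342)) = 4725/(-1476 + 502) = 4725/(-974) = 4725*(-1/974) = -4725/974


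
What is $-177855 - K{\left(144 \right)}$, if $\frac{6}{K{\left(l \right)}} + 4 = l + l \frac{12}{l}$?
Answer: $- \frac{13516983}{76} \approx -1.7786 \cdot 10^{5}$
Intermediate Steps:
$K{\left(l \right)} = \frac{6}{8 + l}$ ($K{\left(l \right)} = \frac{6}{-4 + \left(l + l \frac{12}{l}\right)} = \frac{6}{-4 + \left(l + 12\right)} = \frac{6}{-4 + \left(12 + l\right)} = \frac{6}{8 + l}$)
$-177855 - K{\left(144 \right)} = -177855 - \frac{6}{8 + 144} = -177855 - \frac{6}{152} = -177855 - 6 \cdot \frac{1}{152} = -177855 - \frac{3}{76} = - \frac{13516983}{76}$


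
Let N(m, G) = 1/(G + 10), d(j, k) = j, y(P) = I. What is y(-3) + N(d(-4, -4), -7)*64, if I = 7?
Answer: 85/3 ≈ 28.333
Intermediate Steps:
y(P) = 7
N(m, G) = 1/(10 + G)
y(-3) + N(d(-4, -4), -7)*64 = 7 + 64/(10 - 7) = 7 + 64/3 = 85/3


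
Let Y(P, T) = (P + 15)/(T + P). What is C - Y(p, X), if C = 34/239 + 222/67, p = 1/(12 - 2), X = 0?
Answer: -2362627/16013 ≈ -147.54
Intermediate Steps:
p = ⅒ (p = 1/10 = ⅒ ≈ 0.10000)
Y(P, T) = (15 + P)/(P + T)
C = 55336/16013 (C = 34*(1/239) + 222*(1/67) = 34/239 + 222/67 = 55336/16013 ≈ 3.4557)
C - Y(p, X) = 55336/16013 - (15 + ⅒)/(⅒ + 0) = 55336/16013 - 151/(⅒*10) = 55336/16013 - 10*151/10 = 55336/16013 - 1*151 = 55336/16013 - 151 = -2362627/16013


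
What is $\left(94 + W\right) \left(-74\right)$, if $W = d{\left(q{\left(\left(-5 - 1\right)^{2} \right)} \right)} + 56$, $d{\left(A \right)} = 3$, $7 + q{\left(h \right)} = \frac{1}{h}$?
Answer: $-11322$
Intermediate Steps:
$q{\left(h \right)} = -7 + \frac{1}{h}$
$W = 59$ ($W = 3 + 56 = 59$)
$\left(94 + W\right) \left(-74\right) = \left(94 + 59\right) \left(-74\right) = 153 \left(-74\right) = -11322$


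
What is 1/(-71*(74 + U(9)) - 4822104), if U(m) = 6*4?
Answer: -1/4829062 ≈ -2.0708e-7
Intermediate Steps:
U(m) = 24
1/(-71*(74 + U(9)) - 4822104) = 1/(-71*(74 + 24) - 4822104) = 1/(-71*98 - 4822104) = 1/(-6958 - 4822104) = 1/(-4829062) = -1/4829062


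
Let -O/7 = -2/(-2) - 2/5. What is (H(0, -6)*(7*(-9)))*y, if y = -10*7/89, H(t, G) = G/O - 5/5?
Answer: 1890/89 ≈ 21.236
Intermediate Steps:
O = -21/5 (O = -7*(-2/(-2) - 2/5) = -7*(-2*(-½) - 2*⅕) = -7*(1 - ⅖) = -7*⅗ = -21/5 ≈ -4.2000)
H(t, G) = -1 - 5*G/21 (H(t, G) = G/(-21/5) - 5/5 = G*(-5/21) - 5*⅕ = -5*G/21 - 1 = -1 - 5*G/21)
y = -70/89 (y = -70*1/89 = -70/89 ≈ -0.78652)
(H(0, -6)*(7*(-9)))*y = ((-1 - 5/21*(-6))*(7*(-9)))*(-70/89) = ((-1 + 10/7)*(-63))*(-70/89) = ((3/7)*(-63))*(-70/89) = -27*(-70/89) = 1890/89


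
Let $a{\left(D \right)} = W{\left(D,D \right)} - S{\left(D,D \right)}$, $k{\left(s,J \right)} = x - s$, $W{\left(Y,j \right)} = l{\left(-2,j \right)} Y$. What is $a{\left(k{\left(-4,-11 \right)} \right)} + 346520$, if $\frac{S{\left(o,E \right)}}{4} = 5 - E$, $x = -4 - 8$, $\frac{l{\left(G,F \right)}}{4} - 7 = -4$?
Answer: $346372$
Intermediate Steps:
$l{\left(G,F \right)} = 12$ ($l{\left(G,F \right)} = 28 + 4 \left(-4\right) = 28 - 16 = 12$)
$x = -12$ ($x = -4 - 8 = -12$)
$S{\left(o,E \right)} = 20 - 4 E$ ($S{\left(o,E \right)} = 4 \left(5 - E\right) = 20 - 4 E$)
$W{\left(Y,j \right)} = 12 Y$
$k{\left(s,J \right)} = -12 - s$
$a{\left(D \right)} = -20 + 16 D$ ($a{\left(D \right)} = 12 D - \left(20 - 4 D\right) = 12 D + \left(-20 + 4 D\right) = -20 + 16 D$)
$a{\left(k{\left(-4,-11 \right)} \right)} + 346520 = \left(-20 + 16 \left(-12 - -4\right)\right) + 346520 = \left(-20 + 16 \left(-12 + 4\right)\right) + 346520 = \left(-20 + 16 \left(-8\right)\right) + 346520 = \left(-20 - 128\right) + 346520 = -148 + 346520 = 346372$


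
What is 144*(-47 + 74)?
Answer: 3888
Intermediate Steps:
144*(-47 + 74) = 144*27 = 3888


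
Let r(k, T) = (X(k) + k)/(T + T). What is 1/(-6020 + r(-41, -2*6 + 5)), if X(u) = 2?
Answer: -14/84241 ≈ -0.00016619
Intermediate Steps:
r(k, T) = (2 + k)/(2*T) (r(k, T) = (2 + k)/(T + T) = (2 + k)/((2*T)) = (2 + k)*(1/(2*T)) = (2 + k)/(2*T))
1/(-6020 + r(-41, -2*6 + 5)) = 1/(-6020 + (2 - 41)/(2*(-2*6 + 5))) = 1/(-6020 + (½)*(-39)/(-12 + 5)) = 1/(-6020 + (½)*(-39)/(-7)) = 1/(-6020 + (½)*(-⅐)*(-39)) = 1/(-6020 + 39/14) = 1/(-84241/14) = -14/84241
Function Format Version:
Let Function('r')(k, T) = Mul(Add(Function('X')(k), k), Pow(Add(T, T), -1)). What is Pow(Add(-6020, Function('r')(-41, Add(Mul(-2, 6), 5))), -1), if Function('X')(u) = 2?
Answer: Rational(-14, 84241) ≈ -0.00016619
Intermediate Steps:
Function('r')(k, T) = Mul(Rational(1, 2), Pow(T, -1), Add(2, k)) (Function('r')(k, T) = Mul(Add(2, k), Pow(Add(T, T), -1)) = Mul(Add(2, k), Pow(Mul(2, T), -1)) = Mul(Add(2, k), Mul(Rational(1, 2), Pow(T, -1))) = Mul(Rational(1, 2), Pow(T, -1), Add(2, k)))
Pow(Add(-6020, Function('r')(-41, Add(Mul(-2, 6), 5))), -1) = Pow(Add(-6020, Mul(Rational(1, 2), Pow(Add(Mul(-2, 6), 5), -1), Add(2, -41))), -1) = Pow(Add(-6020, Mul(Rational(1, 2), Pow(Add(-12, 5), -1), -39)), -1) = Pow(Add(-6020, Mul(Rational(1, 2), Pow(-7, -1), -39)), -1) = Pow(Add(-6020, Mul(Rational(1, 2), Rational(-1, 7), -39)), -1) = Pow(Add(-6020, Rational(39, 14)), -1) = Pow(Rational(-84241, 14), -1) = Rational(-14, 84241)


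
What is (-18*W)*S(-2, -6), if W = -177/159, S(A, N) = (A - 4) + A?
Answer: -8496/53 ≈ -160.30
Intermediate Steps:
S(A, N) = -4 + 2*A (S(A, N) = (-4 + A) + A = -4 + 2*A)
W = -59/53 (W = -177*1/159 = -59/53 ≈ -1.1132)
(-18*W)*S(-2, -6) = (-18*(-59/53))*(-4 + 2*(-2)) = 1062*(-4 - 4)/53 = (1062/53)*(-8) = -8496/53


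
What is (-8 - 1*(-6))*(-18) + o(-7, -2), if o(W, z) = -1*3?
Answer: 33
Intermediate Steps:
o(W, z) = -3
(-8 - 1*(-6))*(-18) + o(-7, -2) = (-8 - 1*(-6))*(-18) - 3 = (-8 + 6)*(-18) - 3 = -2*(-18) - 3 = 36 - 3 = 33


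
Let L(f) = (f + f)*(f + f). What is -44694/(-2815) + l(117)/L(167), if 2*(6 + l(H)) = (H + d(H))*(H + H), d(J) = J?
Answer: 1265734011/78507535 ≈ 16.122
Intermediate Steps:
L(f) = 4*f**2 (L(f) = (2*f)*(2*f) = 4*f**2)
l(H) = -6 + 2*H**2 (l(H) = -6 + ((H + H)*(H + H))/2 = -6 + ((2*H)*(2*H))/2 = -6 + (4*H**2)/2 = -6 + 2*H**2)
-44694/(-2815) + l(117)/L(167) = -44694/(-2815) + (-6 + 2*117**2)/((4*167**2)) = -44694*(-1/2815) + (-6 + 2*13689)/((4*27889)) = 44694/2815 + (-6 + 27378)/111556 = 44694/2815 + 27372*(1/111556) = 44694/2815 + 6843/27889 = 1265734011/78507535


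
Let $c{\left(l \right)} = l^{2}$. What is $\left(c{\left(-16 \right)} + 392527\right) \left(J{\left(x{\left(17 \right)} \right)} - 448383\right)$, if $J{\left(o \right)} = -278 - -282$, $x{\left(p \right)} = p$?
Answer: $-176115648757$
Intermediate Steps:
$J{\left(o \right)} = 4$ ($J{\left(o \right)} = -278 + 282 = 4$)
$\left(c{\left(-16 \right)} + 392527\right) \left(J{\left(x{\left(17 \right)} \right)} - 448383\right) = \left(\left(-16\right)^{2} + 392527\right) \left(4 - 448383\right) = \left(256 + 392527\right) \left(-448379\right) = 392783 \left(-448379\right) = -176115648757$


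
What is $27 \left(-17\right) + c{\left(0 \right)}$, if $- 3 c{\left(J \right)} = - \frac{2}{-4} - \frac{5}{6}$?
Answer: $- \frac{4130}{9} \approx -458.89$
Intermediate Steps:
$c{\left(J \right)} = \frac{1}{9}$ ($c{\left(J \right)} = - \frac{- \frac{2}{-4} - \frac{5}{6}}{3} = - \frac{\left(-2\right) \left(- \frac{1}{4}\right) - \frac{5}{6}}{3} = - \frac{\frac{1}{2} - \frac{5}{6}}{3} = \left(- \frac{1}{3}\right) \left(- \frac{1}{3}\right) = \frac{1}{9}$)
$27 \left(-17\right) + c{\left(0 \right)} = 27 \left(-17\right) + \frac{1}{9} = -459 + \frac{1}{9} = - \frac{4130}{9}$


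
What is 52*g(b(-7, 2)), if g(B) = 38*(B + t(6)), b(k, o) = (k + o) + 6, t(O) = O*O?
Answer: 73112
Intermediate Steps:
t(O) = O²
b(k, o) = 6 + k + o
g(B) = 1368 + 38*B (g(B) = 38*(B + 6²) = 38*(B + 36) = 38*(36 + B) = 1368 + 38*B)
52*g(b(-7, 2)) = 52*(1368 + 38*(6 - 7 + 2)) = 52*(1368 + 38*1) = 52*(1368 + 38) = 52*1406 = 73112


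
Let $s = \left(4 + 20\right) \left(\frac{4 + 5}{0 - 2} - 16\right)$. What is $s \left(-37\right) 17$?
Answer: $309468$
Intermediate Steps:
$s = -492$ ($s = 24 \left(\frac{9}{-2} - 16\right) = 24 \left(9 \left(- \frac{1}{2}\right) - 16\right) = 24 \left(- \frac{9}{2} - 16\right) = 24 \left(- \frac{41}{2}\right) = -492$)
$s \left(-37\right) 17 = \left(-492\right) \left(-37\right) 17 = 18204 \cdot 17 = 309468$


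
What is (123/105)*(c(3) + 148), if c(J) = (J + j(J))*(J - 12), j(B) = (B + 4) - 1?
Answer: 2747/35 ≈ 78.486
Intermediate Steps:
j(B) = 3 + B (j(B) = (4 + B) - 1 = 3 + B)
c(J) = (-12 + J)*(3 + 2*J) (c(J) = (J + (3 + J))*(J - 12) = (3 + 2*J)*(-12 + J) = (-12 + J)*(3 + 2*J))
(123/105)*(c(3) + 148) = (123/105)*((-36 - 21*3 + 2*3²) + 148) = (123*(1/105))*((-36 - 63 + 2*9) + 148) = 41*((-36 - 63 + 18) + 148)/35 = 41*(-81 + 148)/35 = (41/35)*67 = 2747/35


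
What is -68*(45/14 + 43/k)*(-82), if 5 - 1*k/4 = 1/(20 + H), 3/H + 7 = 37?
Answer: 209171094/6965 ≈ 30032.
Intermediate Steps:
H = ⅒ (H = 3/(-7 + 37) = 3/30 = 3*(1/30) = ⅒ ≈ 0.10000)
k = 3980/201 (k = 20 - 4/(20 + ⅒) = 20 - 4/201/10 = 20 - 4*10/201 = 20 - 40/201 = 3980/201 ≈ 19.801)
-68*(45/14 + 43/k)*(-82) = -68*(45/14 + 43/(3980/201))*(-82) = -68*(45*(1/14) + 43*(201/3980))*(-82) = -68*(45/14 + 8643/3980)*(-82) = -68*150051/27860*(-82) = -2550867/6965*(-82) = 209171094/6965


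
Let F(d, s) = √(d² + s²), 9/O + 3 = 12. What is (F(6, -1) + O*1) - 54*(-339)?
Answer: 18307 + √37 ≈ 18313.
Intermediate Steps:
O = 1 (O = 9/(-3 + 12) = 9/9 = 9*(⅑) = 1)
(F(6, -1) + O*1) - 54*(-339) = (√(6² + (-1)²) + 1*1) - 54*(-339) = (√(36 + 1) + 1) + 18306 = (√37 + 1) + 18306 = (1 + √37) + 18306 = 18307 + √37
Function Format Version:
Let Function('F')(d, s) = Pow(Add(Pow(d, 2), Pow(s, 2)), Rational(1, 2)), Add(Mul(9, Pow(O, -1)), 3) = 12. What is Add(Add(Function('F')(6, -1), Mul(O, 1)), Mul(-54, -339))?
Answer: Add(18307, Pow(37, Rational(1, 2))) ≈ 18313.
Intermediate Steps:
O = 1 (O = Mul(9, Pow(Add(-3, 12), -1)) = Mul(9, Pow(9, -1)) = Mul(9, Rational(1, 9)) = 1)
Add(Add(Function('F')(6, -1), Mul(O, 1)), Mul(-54, -339)) = Add(Add(Pow(Add(Pow(6, 2), Pow(-1, 2)), Rational(1, 2)), Mul(1, 1)), Mul(-54, -339)) = Add(Add(Pow(Add(36, 1), Rational(1, 2)), 1), 18306) = Add(Add(Pow(37, Rational(1, 2)), 1), 18306) = Add(Add(1, Pow(37, Rational(1, 2))), 18306) = Add(18307, Pow(37, Rational(1, 2)))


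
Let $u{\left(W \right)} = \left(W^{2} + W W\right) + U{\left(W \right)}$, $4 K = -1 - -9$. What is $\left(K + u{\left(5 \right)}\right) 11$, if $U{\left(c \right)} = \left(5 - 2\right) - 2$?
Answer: $583$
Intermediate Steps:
$K = 2$ ($K = \frac{-1 - -9}{4} = \frac{-1 + 9}{4} = \frac{1}{4} \cdot 8 = 2$)
$U{\left(c \right)} = 1$ ($U{\left(c \right)} = 3 - 2 = 1$)
$u{\left(W \right)} = 1 + 2 W^{2}$ ($u{\left(W \right)} = \left(W^{2} + W W\right) + 1 = \left(W^{2} + W^{2}\right) + 1 = 2 W^{2} + 1 = 1 + 2 W^{2}$)
$\left(K + u{\left(5 \right)}\right) 11 = \left(2 + \left(1 + 2 \cdot 5^{2}\right)\right) 11 = \left(2 + \left(1 + 2 \cdot 25\right)\right) 11 = \left(2 + \left(1 + 50\right)\right) 11 = \left(2 + 51\right) 11 = 53 \cdot 11 = 583$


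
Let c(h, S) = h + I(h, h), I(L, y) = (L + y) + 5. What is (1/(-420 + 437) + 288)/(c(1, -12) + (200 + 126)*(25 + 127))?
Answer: 83/14280 ≈ 0.0058123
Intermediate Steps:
I(L, y) = 5 + L + y
c(h, S) = 5 + 3*h (c(h, S) = h + (5 + h + h) = h + (5 + 2*h) = 5 + 3*h)
(1/(-420 + 437) + 288)/(c(1, -12) + (200 + 126)*(25 + 127)) = (1/(-420 + 437) + 288)/((5 + 3*1) + (200 + 126)*(25 + 127)) = (1/17 + 288)/((5 + 3) + 326*152) = (1/17 + 288)/(8 + 49552) = (4897/17)/49560 = (4897/17)*(1/49560) = 83/14280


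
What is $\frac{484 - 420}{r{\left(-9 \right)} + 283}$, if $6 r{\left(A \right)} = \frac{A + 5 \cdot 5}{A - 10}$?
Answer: $\frac{3648}{16123} \approx 0.22626$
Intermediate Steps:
$r{\left(A \right)} = \frac{25 + A}{6 \left(-10 + A\right)}$ ($r{\left(A \right)} = \frac{\left(A + 5 \cdot 5\right) \frac{1}{A - 10}}{6} = \frac{\left(A + 25\right) \frac{1}{-10 + A}}{6} = \frac{\left(25 + A\right) \frac{1}{-10 + A}}{6} = \frac{\frac{1}{-10 + A} \left(25 + A\right)}{6} = \frac{25 + A}{6 \left(-10 + A\right)}$)
$\frac{484 - 420}{r{\left(-9 \right)} + 283} = \frac{484 - 420}{\frac{25 - 9}{6 \left(-10 - 9\right)} + 283} = \frac{64}{\frac{1}{6} \frac{1}{-19} \cdot 16 + 283} = \frac{64}{\frac{1}{6} \left(- \frac{1}{19}\right) 16 + 283} = \frac{64}{- \frac{8}{57} + 283} = \frac{64}{\frac{16123}{57}} = 64 \cdot \frac{57}{16123} = \frac{3648}{16123}$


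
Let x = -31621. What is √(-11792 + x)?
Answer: I*√43413 ≈ 208.36*I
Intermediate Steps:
√(-11792 + x) = √(-11792 - 31621) = √(-43413) = I*√43413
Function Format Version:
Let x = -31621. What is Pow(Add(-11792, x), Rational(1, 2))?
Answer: Mul(I, Pow(43413, Rational(1, 2))) ≈ Mul(208.36, I)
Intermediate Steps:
Pow(Add(-11792, x), Rational(1, 2)) = Pow(Add(-11792, -31621), Rational(1, 2)) = Pow(-43413, Rational(1, 2)) = Mul(I, Pow(43413, Rational(1, 2)))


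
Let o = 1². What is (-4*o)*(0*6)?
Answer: 0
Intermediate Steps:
o = 1
(-4*o)*(0*6) = (-4*1)*(0*6) = -4*0 = 0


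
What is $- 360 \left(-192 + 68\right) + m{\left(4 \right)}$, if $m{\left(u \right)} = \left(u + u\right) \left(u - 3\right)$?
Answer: $44648$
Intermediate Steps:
$m{\left(u \right)} = 2 u \left(-3 + u\right)$
$- 360 \left(-192 + 68\right) + m{\left(4 \right)} = - 360 \left(-192 + 68\right) + 2 \cdot 4 \left(-3 + 4\right) = \left(-360\right) \left(-124\right) + 2 \cdot 4 \cdot 1 = 44640 + 8 = 44648$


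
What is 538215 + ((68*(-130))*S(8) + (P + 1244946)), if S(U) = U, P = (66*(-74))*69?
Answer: 1375445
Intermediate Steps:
P = -336996 (P = -4884*69 = -336996)
538215 + ((68*(-130))*S(8) + (P + 1244946)) = 538215 + ((68*(-130))*8 + (-336996 + 1244946)) = 538215 + (-8840*8 + 907950) = 538215 + (-70720 + 907950) = 538215 + 837230 = 1375445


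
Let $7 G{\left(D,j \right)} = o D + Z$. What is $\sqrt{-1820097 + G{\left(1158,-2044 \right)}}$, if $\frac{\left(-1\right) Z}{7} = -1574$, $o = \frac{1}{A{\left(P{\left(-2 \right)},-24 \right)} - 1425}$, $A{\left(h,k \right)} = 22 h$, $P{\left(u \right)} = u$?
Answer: $\frac{i \sqrt{192290795776261}}{10283} \approx 1348.5 i$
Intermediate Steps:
$o = - \frac{1}{1469}$ ($o = \frac{1}{22 \left(-2\right) - 1425} = \frac{1}{-44 - 1425} = \frac{1}{-1469} = - \frac{1}{1469} \approx -0.00068074$)
$Z = 11018$ ($Z = \left(-7\right) \left(-1574\right) = 11018$)
$G{\left(D,j \right)} = 1574 - \frac{D}{10283}$ ($G{\left(D,j \right)} = \frac{- \frac{D}{1469} + 11018}{7} = \frac{11018 - \frac{D}{1469}}{7} = 1574 - \frac{D}{10283}$)
$\sqrt{-1820097 + G{\left(1158,-2044 \right)}} = \sqrt{-1820097 + \left(1574 - \frac{1158}{10283}\right)} = \sqrt{-1820097 + \frac{16184284}{10283}} = \sqrt{- \frac{18699873167}{10283}} = \frac{i \sqrt{192290795776261}}{10283}$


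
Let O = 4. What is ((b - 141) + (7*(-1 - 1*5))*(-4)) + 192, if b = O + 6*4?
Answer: 247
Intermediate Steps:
b = 28 (b = 4 + 6*4 = 4 + 24 = 28)
((b - 141) + (7*(-1 - 1*5))*(-4)) + 192 = ((28 - 141) + (7*(-1 - 1*5))*(-4)) + 192 = (-113 + (7*(-1 - 5))*(-4)) + 192 = (-113 + (7*(-6))*(-4)) + 192 = (-113 - 42*(-4)) + 192 = (-113 + 168) + 192 = 55 + 192 = 247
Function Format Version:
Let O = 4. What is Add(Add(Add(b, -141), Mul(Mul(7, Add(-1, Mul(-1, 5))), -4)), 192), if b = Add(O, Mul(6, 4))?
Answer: 247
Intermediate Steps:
b = 28 (b = Add(4, Mul(6, 4)) = Add(4, 24) = 28)
Add(Add(Add(b, -141), Mul(Mul(7, Add(-1, Mul(-1, 5))), -4)), 192) = Add(Add(Add(28, -141), Mul(Mul(7, Add(-1, Mul(-1, 5))), -4)), 192) = Add(Add(-113, Mul(Mul(7, Add(-1, -5)), -4)), 192) = Add(Add(-113, Mul(Mul(7, -6), -4)), 192) = Add(Add(-113, Mul(-42, -4)), 192) = Add(Add(-113, 168), 192) = Add(55, 192) = 247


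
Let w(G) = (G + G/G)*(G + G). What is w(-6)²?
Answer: 3600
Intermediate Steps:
w(G) = 2*G*(1 + G) (w(G) = (G + 1)*(2*G) = (1 + G)*(2*G) = 2*G*(1 + G))
w(-6)² = (2*(-6)*(1 - 6))² = (2*(-6)*(-5))² = 60² = 3600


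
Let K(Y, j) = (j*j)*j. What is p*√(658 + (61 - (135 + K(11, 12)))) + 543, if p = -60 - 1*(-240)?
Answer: 543 + 360*I*√286 ≈ 543.0 + 6088.2*I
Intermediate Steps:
K(Y, j) = j³ (K(Y, j) = j²*j = j³)
p = 180 (p = -60 + 240 = 180)
p*√(658 + (61 - (135 + K(11, 12)))) + 543 = 180*√(658 + (61 - (135 + 12³))) + 543 = 180*√(658 + (61 - (135 + 1728))) + 543 = 180*√(658 + (61 - 1*1863)) + 543 = 180*√(658 + (61 - 1863)) + 543 = 180*√(658 - 1802) + 543 = 180*√(-1144) + 543 = 180*(2*I*√286) + 543 = 360*I*√286 + 543 = 543 + 360*I*√286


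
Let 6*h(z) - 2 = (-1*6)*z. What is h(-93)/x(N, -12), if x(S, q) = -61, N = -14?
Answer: -280/183 ≈ -1.5301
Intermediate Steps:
h(z) = 1/3 - z (h(z) = 1/3 + ((-1*6)*z)/6 = 1/3 + (-6*z)/6 = 1/3 - z)
h(-93)/x(N, -12) = (1/3 - 1*(-93))/(-61) = (1/3 + 93)*(-1/61) = (280/3)*(-1/61) = -280/183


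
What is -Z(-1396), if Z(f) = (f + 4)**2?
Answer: -1937664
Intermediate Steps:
Z(f) = (4 + f)**2
-Z(-1396) = -(4 - 1396)**2 = -1*(-1392)**2 = -1*1937664 = -1937664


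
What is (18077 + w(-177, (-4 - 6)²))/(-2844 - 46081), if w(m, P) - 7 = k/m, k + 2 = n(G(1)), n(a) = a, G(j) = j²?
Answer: -3200869/8659725 ≈ -0.36963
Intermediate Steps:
k = -1 (k = -2 + 1² = -2 + 1 = -1)
w(m, P) = 7 - 1/m
(18077 + w(-177, (-4 - 6)²))/(-2844 - 46081) = (18077 + (7 - 1/(-177)))/(-2844 - 46081) = (18077 + (7 - 1*(-1/177)))/(-48925) = (18077 + (7 + 1/177))*(-1/48925) = (18077 + 1240/177)*(-1/48925) = (3200869/177)*(-1/48925) = -3200869/8659725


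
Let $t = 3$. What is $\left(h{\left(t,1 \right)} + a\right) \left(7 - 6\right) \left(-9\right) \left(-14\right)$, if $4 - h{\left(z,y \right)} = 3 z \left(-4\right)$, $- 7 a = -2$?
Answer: $5076$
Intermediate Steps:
$a = \frac{2}{7}$ ($a = \left(- \frac{1}{7}\right) \left(-2\right) = \frac{2}{7} \approx 0.28571$)
$h{\left(z,y \right)} = 4 + 12 z$ ($h{\left(z,y \right)} = 4 - 3 z \left(-4\right) = 4 - - 12 z = 4 + 12 z$)
$\left(h{\left(t,1 \right)} + a\right) \left(7 - 6\right) \left(-9\right) \left(-14\right) = \left(\left(4 + 12 \cdot 3\right) + \frac{2}{7}\right) \left(7 - 6\right) \left(-9\right) \left(-14\right) = \left(\left(4 + 36\right) + \frac{2}{7}\right) 1 \left(-9\right) \left(-14\right) = \left(40 + \frac{2}{7}\right) 1 \left(-9\right) \left(-14\right) = \frac{282}{7} \cdot 1 \left(-9\right) \left(-14\right) = \frac{282}{7} \left(-9\right) \left(-14\right) = \left(- \frac{2538}{7}\right) \left(-14\right) = 5076$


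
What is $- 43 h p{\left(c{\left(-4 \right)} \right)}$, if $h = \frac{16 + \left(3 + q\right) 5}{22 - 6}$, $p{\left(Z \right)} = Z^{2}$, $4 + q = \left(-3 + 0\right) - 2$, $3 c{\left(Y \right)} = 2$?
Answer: $\frac{301}{18} \approx 16.722$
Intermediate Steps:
$c{\left(Y \right)} = \frac{2}{3}$ ($c{\left(Y \right)} = \frac{1}{3} \cdot 2 = \frac{2}{3}$)
$q = -9$ ($q = -4 + \left(\left(-3 + 0\right) - 2\right) = -4 - 5 = -9$)
$h = - \frac{7}{8}$ ($h = \frac{16 + \left(3 - 9\right) 5}{22 - 6} = \frac{16 - 30}{16} = \left(16 - 30\right) \frac{1}{16} = \left(-14\right) \frac{1}{16} = - \frac{7}{8} \approx -0.875$)
$- 43 h p{\left(c{\left(-4 \right)} \right)} = \left(-43\right) \left(- \frac{7}{8}\right) \left(\frac{2}{3}\right)^{2} = \frac{301}{8} \cdot \frac{4}{9} = \frac{301}{18}$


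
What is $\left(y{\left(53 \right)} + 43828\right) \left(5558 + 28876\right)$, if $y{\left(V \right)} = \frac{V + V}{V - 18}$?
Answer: $\frac{52824717324}{35} \approx 1.5093 \cdot 10^{9}$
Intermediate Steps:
$y{\left(V \right)} = \frac{2 V}{-18 + V}$
$\left(y{\left(53 \right)} + 43828\right) \left(5558 + 28876\right) = \left(2 \cdot 53 \frac{1}{-18 + 53} + 43828\right) \left(5558 + 28876\right) = \left(2 \cdot 53 \cdot \frac{1}{35} + 43828\right) 34434 = \left(\frac{106}{35} + 43828\right) 34434 = \frac{1534086}{35} \cdot 34434 = \frac{52824717324}{35}$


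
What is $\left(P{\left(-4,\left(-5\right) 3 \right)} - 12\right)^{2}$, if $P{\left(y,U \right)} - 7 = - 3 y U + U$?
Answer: $40000$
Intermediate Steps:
$P{\left(y,U \right)} = 7 + U - 3 U y$ ($P{\left(y,U \right)} = 7 + \left(- 3 y U + U\right) = 7 - \left(- U + 3 U y\right) = 7 + U - 3 U y$)
$\left(P{\left(-4,\left(-5\right) 3 \right)} - 12\right)^{2} = \left(\left(7 - 15 - 3 \left(\left(-5\right) 3\right) \left(-4\right)\right) - 12\right)^{2} = \left(\left(7 - 15 - \left(-45\right) \left(-4\right)\right) - 12\right)^{2} = \left(\left(7 - 15 - 180\right) - 12\right)^{2} = \left(-188 - 12\right)^{2} = \left(-200\right)^{2} = 40000$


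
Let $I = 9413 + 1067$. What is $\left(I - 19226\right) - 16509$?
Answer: $-25255$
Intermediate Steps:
$I = 10480$
$\left(I - 19226\right) - 16509 = \left(10480 - 19226\right) - 16509 = -8746 - 16509 = -25255$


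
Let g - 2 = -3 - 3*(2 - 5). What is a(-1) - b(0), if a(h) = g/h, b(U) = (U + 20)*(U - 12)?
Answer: 232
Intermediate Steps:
g = 8 (g = 2 + (-3 - 3*(2 - 5)) = 2 + (-3 - 3*(-3)) = 2 + (-3 + 9) = 2 + 6 = 8)
b(U) = (-12 + U)*(20 + U) (b(U) = (20 + U)*(-12 + U) = (-12 + U)*(20 + U))
a(h) = 8/h
a(-1) - b(0) = 8/(-1) - (-240 + 0² + 8*0) = 8*(-1) - (-240 + 0 + 0) = -8 - 1*(-240) = -8 + 240 = 232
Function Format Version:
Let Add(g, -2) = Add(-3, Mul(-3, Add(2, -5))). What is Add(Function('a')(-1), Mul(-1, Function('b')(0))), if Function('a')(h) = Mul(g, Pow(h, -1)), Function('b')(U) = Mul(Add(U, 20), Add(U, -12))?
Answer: 232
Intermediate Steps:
g = 8 (g = Add(2, Add(-3, Mul(-3, Add(2, -5)))) = Add(2, Add(-3, Mul(-3, -3))) = Add(2, Add(-3, 9)) = Add(2, 6) = 8)
Function('b')(U) = Mul(Add(-12, U), Add(20, U)) (Function('b')(U) = Mul(Add(20, U), Add(-12, U)) = Mul(Add(-12, U), Add(20, U)))
Function('a')(h) = Mul(8, Pow(h, -1))
Add(Function('a')(-1), Mul(-1, Function('b')(0))) = Add(Mul(8, Pow(-1, -1)), Mul(-1, Add(-240, Pow(0, 2), Mul(8, 0)))) = Add(Mul(8, -1), Mul(-1, Add(-240, 0, 0))) = Add(-8, Mul(-1, -240)) = Add(-8, 240) = 232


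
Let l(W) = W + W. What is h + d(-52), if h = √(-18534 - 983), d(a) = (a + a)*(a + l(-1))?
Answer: 5616 + I*√19517 ≈ 5616.0 + 139.7*I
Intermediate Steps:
l(W) = 2*W
d(a) = 2*a*(-2 + a) (d(a) = (a + a)*(a + 2*(-1)) = (2*a)*(a - 2) = (2*a)*(-2 + a) = 2*a*(-2 + a))
h = I*√19517 (h = √(-19517) = I*√19517 ≈ 139.7*I)
h + d(-52) = I*√19517 + 2*(-52)*(-2 - 52) = I*√19517 + 2*(-52)*(-54) = I*√19517 + 5616 = 5616 + I*√19517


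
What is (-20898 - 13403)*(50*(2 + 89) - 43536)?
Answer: 1337258786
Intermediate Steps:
(-20898 - 13403)*(50*(2 + 89) - 43536) = -34301*(50*91 - 43536) = -34301*(4550 - 43536) = -34301*(-38986) = 1337258786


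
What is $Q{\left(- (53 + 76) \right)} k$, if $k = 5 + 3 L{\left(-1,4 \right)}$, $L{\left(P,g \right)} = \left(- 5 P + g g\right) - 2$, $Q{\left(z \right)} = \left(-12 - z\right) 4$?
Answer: $29016$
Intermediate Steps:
$Q{\left(z \right)} = -48 - 4 z$
$L{\left(P,g \right)} = -2 + g^{2} - 5 P$ ($L{\left(P,g \right)} = \left(- 5 P + g^{2}\right) - 2 = \left(g^{2} - 5 P\right) - 2 = -2 + g^{2} - 5 P$)
$k = 62$ ($k = 5 + 3 \left(-2 + 4^{2} - -5\right) = 5 + 3 \left(-2 + 16 + 5\right) = 5 + 3 \cdot 19 = 5 + 57 = 62$)
$Q{\left(- (53 + 76) \right)} k = \left(-48 - 4 \left(- (53 + 76)\right)\right) 62 = \left(-48 - 4 \left(\left(-1\right) 129\right)\right) 62 = \left(-48 - -516\right) 62 = \left(-48 + 516\right) 62 = 468 \cdot 62 = 29016$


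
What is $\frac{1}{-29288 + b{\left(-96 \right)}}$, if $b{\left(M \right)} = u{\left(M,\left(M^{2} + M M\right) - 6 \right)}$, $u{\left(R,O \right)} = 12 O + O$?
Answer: $\frac{1}{210250} \approx 4.7562 \cdot 10^{-6}$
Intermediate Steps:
$u{\left(R,O \right)} = 13 O$
$b{\left(M \right)} = -78 + 26 M^{2}$ ($b{\left(M \right)} = 13 \left(\left(M^{2} + M M\right) - 6\right) = 13 \left(\left(M^{2} + M^{2}\right) - 6\right) = 13 \left(2 M^{2} - 6\right) = 13 \left(-6 + 2 M^{2}\right) = -78 + 26 M^{2}$)
$\frac{1}{-29288 + b{\left(-96 \right)}} = \frac{1}{-29288 - \left(78 - 26 \left(-96\right)^{2}\right)} = \frac{1}{-29288 + \left(-78 + 26 \cdot 9216\right)} = \frac{1}{-29288 + \left(-78 + 239616\right)} = \frac{1}{-29288 + 239538} = \frac{1}{210250}$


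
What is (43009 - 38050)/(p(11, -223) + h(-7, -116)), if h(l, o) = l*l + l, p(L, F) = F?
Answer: -4959/181 ≈ -27.398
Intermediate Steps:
h(l, o) = l + l² (h(l, o) = l² + l = l + l²)
(43009 - 38050)/(p(11, -223) + h(-7, -116)) = (43009 - 38050)/(-223 - 7*(1 - 7)) = 4959/(-223 - 7*(-6)) = 4959/(-223 + 42) = 4959/(-181) = 4959*(-1/181) = -4959/181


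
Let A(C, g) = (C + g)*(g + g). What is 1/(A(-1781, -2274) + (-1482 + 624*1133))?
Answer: 1/19147650 ≈ 5.2226e-8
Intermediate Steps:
A(C, g) = 2*g*(C + g) (A(C, g) = (C + g)*(2*g) = 2*g*(C + g))
1/(A(-1781, -2274) + (-1482 + 624*1133)) = 1/(2*(-2274)*(-1781 - 2274) + (-1482 + 624*1133)) = 1/(2*(-2274)*(-4055) + (-1482 + 706992)) = 1/(18442140 + 705510) = 1/19147650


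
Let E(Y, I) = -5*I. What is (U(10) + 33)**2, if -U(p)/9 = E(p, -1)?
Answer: 144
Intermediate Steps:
U(p) = -45 (U(p) = -(-45)*(-1) = -9*5 = -45)
(U(10) + 33)**2 = (-45 + 33)**2 = (-12)**2 = 144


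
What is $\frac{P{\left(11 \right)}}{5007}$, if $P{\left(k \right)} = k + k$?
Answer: $\frac{22}{5007} \approx 0.0043938$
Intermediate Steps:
$P{\left(k \right)} = 2 k$
$\frac{P{\left(11 \right)}}{5007} = \frac{2 \cdot 11}{5007} = 22 \cdot \frac{1}{5007} = \frac{22}{5007}$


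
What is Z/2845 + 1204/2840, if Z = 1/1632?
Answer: 27951115/65931168 ≈ 0.42394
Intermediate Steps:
Z = 1/1632 ≈ 0.00061275
Z/2845 + 1204/2840 = (1/1632)/2845 + 1204/2840 = (1/1632)*(1/2845) + 1204*(1/2840) = 1/4643040 + 301/710 = 27951115/65931168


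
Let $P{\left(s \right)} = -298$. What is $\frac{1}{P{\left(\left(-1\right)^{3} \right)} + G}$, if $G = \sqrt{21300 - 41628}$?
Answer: $- \frac{149}{54566} - \frac{11 i \sqrt{42}}{54566} \approx -0.0027306 - 0.0013065 i$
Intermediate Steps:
$G = 22 i \sqrt{42}$ ($G = \sqrt{-20328} = 22 i \sqrt{42} \approx 142.58 i$)
$\frac{1}{P{\left(\left(-1\right)^{3} \right)} + G} = \frac{1}{-298 + 22 i \sqrt{42}}$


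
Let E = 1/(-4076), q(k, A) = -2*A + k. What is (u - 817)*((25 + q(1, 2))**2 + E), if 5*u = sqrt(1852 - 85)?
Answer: -1611763711/4076 + 1972783*sqrt(1767)/20380 ≈ -3.9136e+5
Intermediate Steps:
q(k, A) = k - 2*A
E = -1/4076 ≈ -0.00024534
u = sqrt(1767)/5 (u = sqrt(1852 - 85)/5 = sqrt(1767)/5 ≈ 8.4071)
(u - 817)*((25 + q(1, 2))**2 + E) = (sqrt(1767)/5 - 817)*((25 + (1 - 2*2))**2 - 1/4076) = (-817 + sqrt(1767)/5)*((25 + (1 - 4))**2 - 1/4076) = (-817 + sqrt(1767)/5)*((25 - 3)**2 - 1/4076) = (-817 + sqrt(1767)/5)*(22**2 - 1/4076) = (-817 + sqrt(1767)/5)*(484 - 1/4076) = (-817 + sqrt(1767)/5)*(1972783/4076) = -1611763711/4076 + 1972783*sqrt(1767)/20380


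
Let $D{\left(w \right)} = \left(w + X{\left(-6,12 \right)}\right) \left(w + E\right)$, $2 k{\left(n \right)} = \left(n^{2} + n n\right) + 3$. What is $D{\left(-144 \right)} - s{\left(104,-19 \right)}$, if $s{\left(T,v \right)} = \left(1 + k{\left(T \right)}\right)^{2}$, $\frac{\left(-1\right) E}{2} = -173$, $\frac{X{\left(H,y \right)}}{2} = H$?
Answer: $- \frac{468285817}{4} \approx -1.1707 \cdot 10^{8}$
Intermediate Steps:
$X{\left(H,y \right)} = 2 H$
$E = 346$ ($E = \left(-2\right) \left(-173\right) = 346$)
$k{\left(n \right)} = \frac{3}{2} + n^{2}$ ($k{\left(n \right)} = \frac{\left(n^{2} + n n\right) + 3}{2} = \frac{\left(n^{2} + n^{2}\right) + 3}{2} = \frac{2 n^{2} + 3}{2} = \frac{3 + 2 n^{2}}{2} = \frac{3}{2} + n^{2}$)
$s{\left(T,v \right)} = \left(\frac{5}{2} + T^{2}\right)^{2}$ ($s{\left(T,v \right)} = \left(1 + \left(\frac{3}{2} + T^{2}\right)\right)^{2} = \left(\frac{5}{2} + T^{2}\right)^{2}$)
$D{\left(w \right)} = \left(-12 + w\right) \left(346 + w\right)$ ($D{\left(w \right)} = \left(w + 2 \left(-6\right)\right) \left(w + 346\right) = \left(w - 12\right) \left(346 + w\right) = \left(-12 + w\right) \left(346 + w\right)$)
$D{\left(-144 \right)} - s{\left(104,-19 \right)} = \left(-4152 + \left(-144\right)^{2} + 334 \left(-144\right)\right) - \frac{\left(5 + 2 \cdot 104^{2}\right)^{2}}{4} = \left(-4152 + 20736 - 48096\right) - \frac{\left(5 + 2 \cdot 10816\right)^{2}}{4} = -31512 - \frac{\left(5 + 21632\right)^{2}}{4} = -31512 - \frac{21637^{2}}{4} = -31512 - \frac{1}{4} \cdot 468159769 = -31512 - \frac{468159769}{4} = - \frac{468285817}{4}$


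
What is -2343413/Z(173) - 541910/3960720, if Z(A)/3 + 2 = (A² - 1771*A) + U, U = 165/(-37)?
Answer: 3630996099559/1350478380888 ≈ 2.6887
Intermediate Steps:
U = -165/37 (U = 165*(-1/37) = -165/37 ≈ -4.4595)
Z(A) = -717/37 - 5313*A + 3*A² (Z(A) = -6 + 3*((A² - 1771*A) - 165/37) = -6 + 3*(-165/37 + A² - 1771*A) = -6 + (-495/37 - 5313*A + 3*A²) = -717/37 - 5313*A + 3*A²)
-2343413/Z(173) - 541910/3960720 = -2343413/(-717/37 - 5313*173 + 3*173²) - 541910/3960720 = -2343413/(-717/37 - 919149 + 3*29929) - 541910*1/3960720 = -2343413/(-717/37 - 919149 + 89787) - 54191/396072 = -2343413/(-30687111/37) - 54191/396072 = -2343413*(-37/30687111) - 54191/396072 = 86706281/30687111 - 54191/396072 = 3630996099559/1350478380888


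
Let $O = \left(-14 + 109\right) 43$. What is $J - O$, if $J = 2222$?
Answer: $-1863$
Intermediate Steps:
$O = 4085$ ($O = 95 \cdot 43 = 4085$)
$J - O = 2222 - 4085 = -1863$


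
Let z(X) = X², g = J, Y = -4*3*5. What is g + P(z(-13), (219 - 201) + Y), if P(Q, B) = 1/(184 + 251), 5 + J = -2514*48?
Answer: -52494494/435 ≈ -1.2068e+5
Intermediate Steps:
Y = -60 (Y = -12*5 = -60)
J = -120677 (J = -5 - 2514*48 = -5 - 120672 = -120677)
g = -120677
P(Q, B) = 1/435
g + P(z(-13), (219 - 201) + Y) = -120677 + 1/435 = -52494494/435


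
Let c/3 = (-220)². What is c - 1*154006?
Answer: -8806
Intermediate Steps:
c = 145200 (c = 3*(-220)² = 3*48400 = 145200)
c - 1*154006 = 145200 - 1*154006 = 145200 - 154006 = -8806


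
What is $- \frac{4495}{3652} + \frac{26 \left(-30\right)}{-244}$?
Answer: $\frac{437945}{222772} \approx 1.9659$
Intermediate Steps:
$- \frac{4495}{3652} + \frac{26 \left(-30\right)}{-244} = \left(-4495\right) \frac{1}{3652} - - \frac{195}{61} = - \frac{4495}{3652} + \frac{195}{61} = \frac{437945}{222772}$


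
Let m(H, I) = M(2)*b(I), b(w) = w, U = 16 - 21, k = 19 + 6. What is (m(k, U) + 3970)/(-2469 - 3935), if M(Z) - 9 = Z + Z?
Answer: -3905/6404 ≈ -0.60978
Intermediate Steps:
k = 25
M(Z) = 9 + 2*Z (M(Z) = 9 + (Z + Z) = 9 + 2*Z)
U = -5
m(H, I) = 13*I (m(H, I) = (9 + 2*2)*I = (9 + 4)*I = 13*I)
(m(k, U) + 3970)/(-2469 - 3935) = (13*(-5) + 3970)/(-2469 - 3935) = (-65 + 3970)/(-6404) = 3905*(-1/6404) = -3905/6404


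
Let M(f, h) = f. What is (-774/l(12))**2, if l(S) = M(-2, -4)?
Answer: 149769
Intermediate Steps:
l(S) = -2
(-774/l(12))**2 = (-774/(-2))**2 = (-774*(-1/2))**2 = 387**2 = 149769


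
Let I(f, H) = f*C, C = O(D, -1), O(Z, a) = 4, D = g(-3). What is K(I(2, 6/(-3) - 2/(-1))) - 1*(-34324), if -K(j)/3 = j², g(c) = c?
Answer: 34132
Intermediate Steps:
D = -3
C = 4
I(f, H) = 4*f (I(f, H) = f*4 = 4*f)
K(j) = -3*j²
K(I(2, 6/(-3) - 2/(-1))) - 1*(-34324) = -3*(4*2)² - 1*(-34324) = -3*8² + 34324 = -3*64 + 34324 = -192 + 34324 = 34132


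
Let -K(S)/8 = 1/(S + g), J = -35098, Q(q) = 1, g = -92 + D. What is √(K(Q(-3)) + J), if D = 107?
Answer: I*√140394/2 ≈ 187.35*I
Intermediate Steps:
g = 15 (g = -92 + 107 = 15)
K(S) = -8/(15 + S) (K(S) = -8/(S + 15) = -8/(15 + S))
√(K(Q(-3)) + J) = √(-8/(15 + 1) - 35098) = √(-8/16 - 35098) = √(-8*1/16 - 35098) = √(-½ - 35098) = √(-70197/2) = I*√140394/2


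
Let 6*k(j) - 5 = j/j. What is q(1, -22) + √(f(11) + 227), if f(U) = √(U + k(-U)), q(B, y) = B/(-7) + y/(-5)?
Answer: 149/35 + √(227 + 2*√3) ≈ 19.438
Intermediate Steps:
k(j) = 1 (k(j) = ⅚ + (j/j)/6 = ⅚ + (⅙)*1 = ⅚ + ⅙ = 1)
q(B, y) = -y/5 - B/7 (q(B, y) = B*(-⅐) + y*(-⅕) = -B/7 - y/5 = -y/5 - B/7)
f(U) = √(1 + U) (f(U) = √(U + 1) = √(1 + U))
q(1, -22) + √(f(11) + 227) = (-⅕*(-22) - ⅐*1) + √(√(1 + 11) + 227) = (22/5 - ⅐) + √(√12 + 227) = 149/35 + √(2*√3 + 227) = 149/35 + √(227 + 2*√3)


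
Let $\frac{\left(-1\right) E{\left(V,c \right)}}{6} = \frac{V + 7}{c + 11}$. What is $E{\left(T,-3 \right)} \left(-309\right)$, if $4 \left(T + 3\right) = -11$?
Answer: $\frac{4635}{16} \approx 289.69$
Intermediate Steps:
$T = - \frac{23}{4}$ ($T = -3 + \frac{1}{4} \left(-11\right) = -3 - \frac{11}{4} = - \frac{23}{4} \approx -5.75$)
$E{\left(V,c \right)} = - \frac{6 \left(7 + V\right)}{11 + c}$ ($E{\left(V,c \right)} = - 6 \frac{V + 7}{c + 11} = - 6 \frac{7 + V}{11 + c} = - \frac{6 \left(7 + V\right)}{11 + c}$)
$E{\left(T,-3 \right)} \left(-309\right) = \frac{6 \left(-7 - - \frac{23}{4}\right)}{11 - 3} \left(-309\right) = \frac{6 \left(-7 + \frac{23}{4}\right)}{8} \left(-309\right) = 6 \cdot \frac{1}{8} \left(- \frac{5}{4}\right) \left(-309\right) = \left(- \frac{15}{16}\right) \left(-309\right) = \frac{4635}{16}$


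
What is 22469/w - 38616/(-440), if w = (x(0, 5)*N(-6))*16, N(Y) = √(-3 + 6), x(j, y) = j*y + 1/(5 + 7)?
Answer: 4827/55 + 22469*√3/4 ≈ 9817.1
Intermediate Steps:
x(j, y) = 1/12 + j*y (x(j, y) = j*y + 1/12 = 1/12 + j*y)
N(Y) = √3
w = 4*√3/3 (w = ((1/12 + 0*5)*√3)*16 = ((1/12 + 0)*√3)*16 = (√3/12)*16 = 4*√3/3 ≈ 2.3094)
22469/w - 38616/(-440) = 22469/((4*√3/3)) - 38616/(-440) = 22469*(√3/4) - 38616*(-1/440) = 22469*√3/4 + 4827/55 = 4827/55 + 22469*√3/4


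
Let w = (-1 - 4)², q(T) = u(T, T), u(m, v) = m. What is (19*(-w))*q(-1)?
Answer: 475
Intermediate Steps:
q(T) = T
w = 25 (w = (-5)² = 25)
(19*(-w))*q(-1) = (19*(-1*25))*(-1) = (19*(-25))*(-1) = -475*(-1) = 475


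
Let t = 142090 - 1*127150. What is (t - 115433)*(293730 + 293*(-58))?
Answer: -27810030848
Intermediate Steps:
t = 14940 (t = 142090 - 127150 = 14940)
(t - 115433)*(293730 + 293*(-58)) = (14940 - 115433)*(293730 + 293*(-58)) = -100493*(293730 - 16994) = -100493*276736 = -27810030848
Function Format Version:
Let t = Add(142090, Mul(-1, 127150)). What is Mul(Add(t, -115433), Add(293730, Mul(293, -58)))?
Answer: -27810030848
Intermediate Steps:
t = 14940 (t = Add(142090, -127150) = 14940)
Mul(Add(t, -115433), Add(293730, Mul(293, -58))) = Mul(Add(14940, -115433), Add(293730, Mul(293, -58))) = Mul(-100493, Add(293730, -16994)) = Mul(-100493, 276736) = -27810030848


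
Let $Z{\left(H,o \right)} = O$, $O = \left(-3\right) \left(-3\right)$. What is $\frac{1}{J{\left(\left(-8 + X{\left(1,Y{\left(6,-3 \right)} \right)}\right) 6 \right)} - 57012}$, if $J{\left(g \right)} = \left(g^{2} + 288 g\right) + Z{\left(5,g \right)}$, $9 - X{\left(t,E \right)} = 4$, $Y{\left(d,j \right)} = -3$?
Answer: $- \frac{1}{61863} \approx -1.6165 \cdot 10^{-5}$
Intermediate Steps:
$X{\left(t,E \right)} = 5$ ($X{\left(t,E \right)} = 9 - 4 = 5$)
$O = 9$
$Z{\left(H,o \right)} = 9$
$J{\left(g \right)} = 9 + g^{2} + 288 g$ ($J{\left(g \right)} = \left(g^{2} + 288 g\right) + 9 = 9 + g^{2} + 288 g$)
$\frac{1}{J{\left(\left(-8 + X{\left(1,Y{\left(6,-3 \right)} \right)}\right) 6 \right)} - 57012} = \frac{1}{\left(9 + \left(\left(-8 + 5\right) 6\right)^{2} + 288 \left(-8 + 5\right) 6\right) - 57012} = \frac{1}{\left(9 + \left(\left(-3\right) 6\right)^{2} + 288 \left(\left(-3\right) 6\right)\right) - 57012} = \frac{1}{\left(9 + \left(-18\right)^{2} + 288 \left(-18\right)\right) - 57012} = \frac{1}{\left(9 + 324 - 5184\right) - 57012} = \frac{1}{-4851 - 57012} = \frac{1}{-61863} = - \frac{1}{61863}$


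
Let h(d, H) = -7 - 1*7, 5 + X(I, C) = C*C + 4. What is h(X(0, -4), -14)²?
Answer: 196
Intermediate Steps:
X(I, C) = -1 + C² (X(I, C) = -5 + (C*C + 4) = -5 + (C² + 4) = -5 + (4 + C²) = -1 + C²)
h(d, H) = -14 (h(d, H) = -7 - 7 = -14)
h(X(0, -4), -14)² = (-14)² = 196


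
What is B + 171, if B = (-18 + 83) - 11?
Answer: 225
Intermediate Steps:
B = 54 (B = 65 - 11 = 54)
B + 171 = 54 + 171 = 225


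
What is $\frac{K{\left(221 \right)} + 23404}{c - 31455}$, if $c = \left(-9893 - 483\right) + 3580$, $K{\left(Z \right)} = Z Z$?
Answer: $- \frac{72245}{38251} \approx -1.8887$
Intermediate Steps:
$K{\left(Z \right)} = Z^{2}$
$c = -6796$ ($c = \left(-9893 - 483\right) + 3580 = -10376 + 3580 = -6796$)
$\frac{K{\left(221 \right)} + 23404}{c - 31455} = \frac{221^{2} + 23404}{-6796 - 31455} = \frac{48841 + 23404}{-38251} = 72245 \left(- \frac{1}{38251}\right) = - \frac{72245}{38251}$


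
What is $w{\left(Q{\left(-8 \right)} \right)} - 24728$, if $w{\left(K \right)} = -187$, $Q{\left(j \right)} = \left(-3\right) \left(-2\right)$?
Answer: $-24915$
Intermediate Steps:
$Q{\left(j \right)} = 6$
$w{\left(Q{\left(-8 \right)} \right)} - 24728 = -187 - 24728 = -24915$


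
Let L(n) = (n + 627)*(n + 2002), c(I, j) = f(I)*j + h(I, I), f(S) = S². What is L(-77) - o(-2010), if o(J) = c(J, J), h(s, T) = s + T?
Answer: 8121663770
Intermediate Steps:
h(s, T) = T + s
c(I, j) = 2*I + j*I² (c(I, j) = I²*j + (I + I) = j*I² + 2*I = 2*I + j*I²)
o(J) = J*(2 + J²) (o(J) = J*(2 + J*J) = J*(2 + J²))
L(n) = (627 + n)*(2002 + n)
L(-77) - o(-2010) = (1255254 + (-77)² + 2629*(-77)) - (-2010)*(2 + (-2010)²) = (1255254 + 5929 - 202433) - (-2010)*(2 + 4040100) = 1058750 - (-2010)*4040102 = 1058750 - 1*(-8120605020) = 1058750 + 8120605020 = 8121663770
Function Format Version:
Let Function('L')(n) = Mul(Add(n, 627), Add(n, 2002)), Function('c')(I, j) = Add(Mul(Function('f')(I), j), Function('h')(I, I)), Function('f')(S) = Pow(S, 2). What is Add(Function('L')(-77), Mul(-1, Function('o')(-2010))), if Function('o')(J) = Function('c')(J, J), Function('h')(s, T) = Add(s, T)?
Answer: 8121663770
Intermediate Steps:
Function('h')(s, T) = Add(T, s)
Function('c')(I, j) = Add(Mul(2, I), Mul(j, Pow(I, 2))) (Function('c')(I, j) = Add(Mul(Pow(I, 2), j), Add(I, I)) = Add(Mul(j, Pow(I, 2)), Mul(2, I)) = Add(Mul(2, I), Mul(j, Pow(I, 2))))
Function('o')(J) = Mul(J, Add(2, Pow(J, 2))) (Function('o')(J) = Mul(J, Add(2, Mul(J, J))) = Mul(J, Add(2, Pow(J, 2))))
Function('L')(n) = Mul(Add(627, n), Add(2002, n))
Add(Function('L')(-77), Mul(-1, Function('o')(-2010))) = Add(Add(1255254, Pow(-77, 2), Mul(2629, -77)), Mul(-1, Mul(-2010, Add(2, Pow(-2010, 2))))) = Add(Add(1255254, 5929, -202433), Mul(-1, Mul(-2010, Add(2, 4040100)))) = Add(1058750, Mul(-1, Mul(-2010, 4040102))) = Add(1058750, Mul(-1, -8120605020)) = Add(1058750, 8120605020) = 8121663770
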